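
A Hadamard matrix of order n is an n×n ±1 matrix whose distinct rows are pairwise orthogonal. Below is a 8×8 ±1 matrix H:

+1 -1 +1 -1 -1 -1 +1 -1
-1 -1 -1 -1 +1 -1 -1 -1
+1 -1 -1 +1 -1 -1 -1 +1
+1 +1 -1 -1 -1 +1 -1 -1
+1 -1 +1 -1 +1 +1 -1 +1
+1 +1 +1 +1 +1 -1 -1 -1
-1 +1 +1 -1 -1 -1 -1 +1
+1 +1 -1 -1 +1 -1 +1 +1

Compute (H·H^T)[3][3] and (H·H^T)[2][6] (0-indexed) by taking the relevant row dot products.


Row 2 of H: [1, -1, -1, 1, -1, -1, -1, 1].
Row 3 of H: [1, 1, -1, -1, -1, 1, -1, -1].
Row 6 of H: [-1, 1, 1, -1, -1, -1, -1, 1].
(H·H^T)[3][3] = Σ_j H[3][j]·H[3][j] = (1)² + (1)² + (-1)² + (-1)² + (-1)² + (1)² + (-1)² + (-1)² = 1 + 1 + 1 + 1 + 1 + 1 + 1 + 1 = 8.
(H·H^T)[2][6] = Σ_j H[2][j]·H[6][j] = (1)·(-1) + (-1)·(1) + (-1)·(1) + (1)·(-1) + (-1)·(-1) + (-1)·(-1) + (-1)·(-1) + (1)·(1) = -1 + -1 + -1 + -1 + 1 + 1 + 1 + 1 = 0.
So rows 2 and 6 are orthogonal; the diagonal entry equals n = 8.

(3,3) entry = 8; (2,6) entry = 0.


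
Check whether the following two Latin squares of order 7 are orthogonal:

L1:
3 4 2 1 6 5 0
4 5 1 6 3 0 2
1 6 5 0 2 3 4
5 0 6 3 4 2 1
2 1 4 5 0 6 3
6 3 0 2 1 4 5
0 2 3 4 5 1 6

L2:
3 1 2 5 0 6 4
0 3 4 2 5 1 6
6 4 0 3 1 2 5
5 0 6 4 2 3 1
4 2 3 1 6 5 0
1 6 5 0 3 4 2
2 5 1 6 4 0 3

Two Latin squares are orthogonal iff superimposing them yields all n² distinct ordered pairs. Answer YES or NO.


Form the n² = 49 superimposed pairs (L1[i][j], L2[i][j]), row by row (rows and columns indexed from 0):
row 0: (3,3) (4,1) (2,2) (1,5) (6,0) (5,6) (0,4)
row 1: (4,0) (5,3) (1,4) (6,2) (3,5) (0,1) (2,6)
row 2: (1,6) (6,4) (5,0) (0,3) (2,1) (3,2) (4,5)
row 3: (5,5) (0,0) (6,6) (3,4) (4,2) (2,3) (1,1)
row 4: (2,4) (1,2) (4,3) (5,1) (0,6) (6,5) (3,0)
row 5: (6,1) (3,6) (0,5) (2,0) (1,3) (4,4) (5,2)
row 6: (0,2) (2,5) (3,1) (4,6) (5,4) (1,0) (6,3)
Orthogonality requires all 49 pairs distinct.
Check by first coordinate: for each symbol s of L1, list the L2 entries in the n cells where L1 = s; they must all differ.
  L1 = 0: L2 entries (in reading order) 4, 1, 3, 0, 6, 5, 2 — all 7 distinct ✓
  L1 = 1: L2 entries (in reading order) 5, 4, 6, 1, 2, 3, 0 — all 7 distinct ✓
  L1 = 2: L2 entries (in reading order) 2, 6, 1, 3, 4, 0, 5 — all 7 distinct ✓
  L1 = 3: L2 entries (in reading order) 3, 5, 2, 4, 0, 6, 1 — all 7 distinct ✓
  L1 = 4: L2 entries (in reading order) 1, 0, 5, 2, 3, 4, 6 — all 7 distinct ✓
  L1 = 5: L2 entries (in reading order) 6, 3, 0, 5, 1, 2, 4 — all 7 distinct ✓
  L1 = 6: L2 entries (in reading order) 0, 2, 4, 6, 5, 1, 3 — all 7 distinct ✓
Every symbol of L1 meets every symbol of L2 exactly once, so all 49 pairs are distinct (49 of 49).
Conclusion: YES.

YES


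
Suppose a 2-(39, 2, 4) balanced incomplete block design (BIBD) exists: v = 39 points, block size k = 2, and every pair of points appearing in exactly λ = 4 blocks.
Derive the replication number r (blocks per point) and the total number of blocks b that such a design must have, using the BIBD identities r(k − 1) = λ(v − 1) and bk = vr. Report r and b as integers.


Any 2-(v, k, λ) BIBD satisfies two necessary conditions:
  (i)  Each point sits in r blocks, and counting incidences through any fixed point gives r(k − 1) = λ(v − 1), so r = λ(v − 1)/(k − 1).
  (ii) Total incidences bk = vr, so b = vr/k.
Step 1: r = λ(v − 1)/(k − 1) = 4·(39 − 1)/(2 − 1) = 4·38/1 = 152/1 = 152.
Step 2: b = vr/k = 39·152/2 = 5928/2 = 2964.
Check integrality: r = 152 ∈ Z ✓, b = 2964 ∈ Z ✓.
(These identities are necessary conditions: they determine r and b for any design with these parameters, but do not by themselves prove that one exists.)

r = 152, b = 2964.


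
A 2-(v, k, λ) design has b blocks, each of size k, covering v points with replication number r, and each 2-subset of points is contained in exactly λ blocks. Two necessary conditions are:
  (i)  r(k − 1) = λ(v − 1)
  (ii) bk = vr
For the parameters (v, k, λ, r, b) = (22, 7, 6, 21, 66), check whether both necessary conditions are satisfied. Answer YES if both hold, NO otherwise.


Condition (i): r(k − 1) = 21·6 = 126; λ(v − 1) = 6·21 = 126. Match? YES.
Condition (ii): bk = 66·7 = 462; vr = 22·21 = 462. Match? YES.
Both conditions hold? YES.

YES


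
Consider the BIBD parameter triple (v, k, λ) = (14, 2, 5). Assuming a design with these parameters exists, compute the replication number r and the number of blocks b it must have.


Any 2-(v, k, λ) BIBD satisfies two necessary conditions:
  (i)  Each point sits in r blocks, and counting incidences through any fixed point gives r(k − 1) = λ(v − 1), so r = λ(v − 1)/(k − 1).
  (ii) Total incidences bk = vr, so b = vr/k.
Step 1: r = λ(v − 1)/(k − 1) = 5·(14 − 1)/(2 − 1) = 5·13/1 = 65/1 = 65.
Step 2: b = vr/k = 14·65/2 = 910/2 = 455.
Check integrality: r = 65 ∈ Z ✓, b = 455 ∈ Z ✓.
(These identities are necessary conditions: they determine r and b for any design with these parameters, but do not by themselves prove that one exists.)

r = 65, b = 455.


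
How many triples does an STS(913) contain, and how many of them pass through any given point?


An STS(v) is a 2-(v, 3, 1) BIBD: block size k = 3, λ = 1.
Replication: r(k − 1) = λ(v − 1) ⇒ r·2 = 913 − 1 = 912 ⇒ r = 456.
Block count: b = v(v − 1)/6 = 913·912/6 = 832656/6 = 138776.

r = 456, b = 138776.


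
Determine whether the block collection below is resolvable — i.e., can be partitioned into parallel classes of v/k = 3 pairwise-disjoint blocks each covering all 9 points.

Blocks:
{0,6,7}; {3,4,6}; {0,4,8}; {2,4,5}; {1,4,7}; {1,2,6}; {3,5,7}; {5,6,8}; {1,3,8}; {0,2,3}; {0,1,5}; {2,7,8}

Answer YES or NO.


v = 9, block size k = 3, number of blocks = 12.
For resolvability, blocks must partition into parallel classes of size v/k = 3.
Total blocks must therefore be a multiple of 3: 12 = 3·4 + 0 ⇒ divisible ✓.
Greedy packing gives 4 candidate class(es). Each should be a full parallel class (size 3, covers all 9 points).
  Class 1 (3 blocks): {0,6,7}; {2,4,5}; {1,3,8}. Points covered: [0, 1, 2, 3, 4, 5, 6, 7, 8].
  Class 2 (3 blocks): {3,4,6}; {0,1,5}; {2,7,8}. Points covered: [0, 1, 2, 3, 4, 5, 6, 7, 8].
  Class 3 (3 blocks): {0,4,8}; {1,2,6}; {3,5,7}. Points covered: [0, 1, 2, 3, 4, 5, 6, 7, 8].
  Class 4 (3 blocks): {1,4,7}; {5,6,8}; {0,2,3}. Points covered: [0, 1, 2, 3, 4, 5, 6, 7, 8].
All classes full (size 3)? YES. All classes cover every point? YES.
Resolvable? YES.

YES


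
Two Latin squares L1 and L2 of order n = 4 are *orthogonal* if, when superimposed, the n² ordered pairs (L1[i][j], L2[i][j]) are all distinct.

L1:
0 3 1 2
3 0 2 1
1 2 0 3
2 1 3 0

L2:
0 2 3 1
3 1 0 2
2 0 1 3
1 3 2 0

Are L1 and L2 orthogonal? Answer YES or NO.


Form the n² = 16 superimposed pairs (L1[i][j], L2[i][j]), row by row (rows and columns indexed from 0):
row 0: (0,0) (3,2) (1,3) (2,1)
row 1: (3,3) (0,1) (2,0) (1,2)
row 2: (1,2) (2,0) (0,1) (3,3)
row 3: (2,1) (1,3) (3,2) (0,0)
Orthogonality requires all 16 pairs distinct.
But the pair (1,2) repeats: cell (1,3) has L1 = 1, L2 = 2, and cell (2,0) has L1 = 1, L2 = 2.
A repeated pair means some other pair never occurs (only 8 distinct pairs out of 16), so the squares are not orthogonal.
Conclusion: NO.

NO


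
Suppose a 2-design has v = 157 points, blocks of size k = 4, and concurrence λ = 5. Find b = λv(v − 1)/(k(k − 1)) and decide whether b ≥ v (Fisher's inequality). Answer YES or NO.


b = λv(v − 1)/(k(k − 1)) = 5·157·156/(4·3) = 122460/12 = 10205.
Compare with v = 157: b ≥ v, so Fisher's inequality holds.

YES


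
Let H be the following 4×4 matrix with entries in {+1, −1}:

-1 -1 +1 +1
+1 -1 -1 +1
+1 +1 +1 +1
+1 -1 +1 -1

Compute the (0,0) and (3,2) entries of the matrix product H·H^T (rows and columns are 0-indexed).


Row 0 of H: [-1, -1, 1, 1].
Row 2 of H: [1, 1, 1, 1].
Row 3 of H: [1, -1, 1, -1].
(H·H^T)[0][0] = Σ_j H[0][j]·H[0][j] = (-1)² + (-1)² + (1)² + (1)² = 1 + 1 + 1 + 1 = 4.
(H·H^T)[3][2] = Σ_j H[3][j]·H[2][j] = (1)·(1) + (-1)·(1) + (1)·(1) + (-1)·(1) = 1 + -1 + 1 + -1 = 0.
So rows 3 and 2 are orthogonal; the diagonal entry equals n = 4.

(0,0) entry = 4; (3,2) entry = 0.


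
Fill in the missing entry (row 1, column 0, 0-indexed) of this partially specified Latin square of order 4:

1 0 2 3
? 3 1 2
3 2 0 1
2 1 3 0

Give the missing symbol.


Row 1 contains symbols [1, 2, 3] — missing [0].
Column 0 contains symbols [1, 2, 3] — missing [0].
The missing symbol must appear in both missing sets; intersection = [0].
Therefore the hidden value is 0.

Missing value = 0.


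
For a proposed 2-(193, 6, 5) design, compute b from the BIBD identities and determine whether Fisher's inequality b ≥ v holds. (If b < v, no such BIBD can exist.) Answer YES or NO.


b = λv(v − 1)/(k(k − 1)) = 5·193·192/(6·5) = 185280/30 = 6176.
Compare with v = 193: b ≥ v, so Fisher's inequality holds.

YES


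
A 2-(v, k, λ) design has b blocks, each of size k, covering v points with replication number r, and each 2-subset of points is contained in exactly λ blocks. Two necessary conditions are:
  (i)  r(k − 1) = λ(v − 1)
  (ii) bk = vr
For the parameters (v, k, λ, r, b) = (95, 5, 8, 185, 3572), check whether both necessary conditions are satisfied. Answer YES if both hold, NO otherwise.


Condition (i): r(k − 1) = 185·4 = 740; λ(v − 1) = 8·94 = 752. Match? NO.
Condition (ii): bk = 3572·5 = 17860; vr = 95·185 = 17575. Match? NO.
Both conditions hold? NO.

NO


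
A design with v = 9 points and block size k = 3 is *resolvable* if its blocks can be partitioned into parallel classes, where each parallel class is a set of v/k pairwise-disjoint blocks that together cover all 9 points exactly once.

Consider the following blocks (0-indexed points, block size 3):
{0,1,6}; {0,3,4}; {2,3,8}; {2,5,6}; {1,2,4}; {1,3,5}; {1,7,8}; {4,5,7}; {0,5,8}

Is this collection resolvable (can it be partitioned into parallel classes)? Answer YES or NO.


v = 9, block size k = 3, number of blocks = 9.
For resolvability, blocks must partition into parallel classes of size v/k = 3.
Total blocks must therefore be a multiple of 3: 9 = 3·3 + 0 ⇒ divisible ✓.
Consider block {1,2,4}. The only other block(s) in the collection disjoint from it are {0,5,8} — just 1 block(s). Any parallel class containing {1,2,4} would need 2 other blocks each disjoint from it, so no parallel class of size 3 can contain {1,2,4}.
Since every block must belong to some parallel class in a resolution, the collection cannot be partitioned into parallel classes.
Resolvable? NO.

NO


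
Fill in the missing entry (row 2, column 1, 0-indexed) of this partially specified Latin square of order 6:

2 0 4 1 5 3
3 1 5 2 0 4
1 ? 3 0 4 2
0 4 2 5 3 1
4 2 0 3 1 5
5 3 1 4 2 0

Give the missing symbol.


Row 2 contains symbols [0, 1, 2, 3, 4] — missing [5].
Column 1 contains symbols [0, 1, 2, 3, 4] — missing [5].
The missing symbol must appear in both missing sets; intersection = [5].
Therefore the hidden value is 5.

Missing value = 5.


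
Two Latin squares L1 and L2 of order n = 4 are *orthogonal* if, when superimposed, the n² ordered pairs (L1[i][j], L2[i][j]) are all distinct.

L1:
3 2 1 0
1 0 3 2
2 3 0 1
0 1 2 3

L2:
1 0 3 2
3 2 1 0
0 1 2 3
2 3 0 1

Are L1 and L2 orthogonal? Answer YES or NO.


Form the n² = 16 superimposed pairs (L1[i][j], L2[i][j]), row by row (rows and columns indexed from 0):
row 0: (3,1) (2,0) (1,3) (0,2)
row 1: (1,3) (0,2) (3,1) (2,0)
row 2: (2,0) (3,1) (0,2) (1,3)
row 3: (0,2) (1,3) (2,0) (3,1)
Orthogonality requires all 16 pairs distinct.
But the pair (1,3) repeats: cell (0,2) has L1 = 1, L2 = 3, and cell (1,0) has L1 = 1, L2 = 3.
A repeated pair means some other pair never occurs (only 4 distinct pairs out of 16), so the squares are not orthogonal.
Conclusion: NO.

NO


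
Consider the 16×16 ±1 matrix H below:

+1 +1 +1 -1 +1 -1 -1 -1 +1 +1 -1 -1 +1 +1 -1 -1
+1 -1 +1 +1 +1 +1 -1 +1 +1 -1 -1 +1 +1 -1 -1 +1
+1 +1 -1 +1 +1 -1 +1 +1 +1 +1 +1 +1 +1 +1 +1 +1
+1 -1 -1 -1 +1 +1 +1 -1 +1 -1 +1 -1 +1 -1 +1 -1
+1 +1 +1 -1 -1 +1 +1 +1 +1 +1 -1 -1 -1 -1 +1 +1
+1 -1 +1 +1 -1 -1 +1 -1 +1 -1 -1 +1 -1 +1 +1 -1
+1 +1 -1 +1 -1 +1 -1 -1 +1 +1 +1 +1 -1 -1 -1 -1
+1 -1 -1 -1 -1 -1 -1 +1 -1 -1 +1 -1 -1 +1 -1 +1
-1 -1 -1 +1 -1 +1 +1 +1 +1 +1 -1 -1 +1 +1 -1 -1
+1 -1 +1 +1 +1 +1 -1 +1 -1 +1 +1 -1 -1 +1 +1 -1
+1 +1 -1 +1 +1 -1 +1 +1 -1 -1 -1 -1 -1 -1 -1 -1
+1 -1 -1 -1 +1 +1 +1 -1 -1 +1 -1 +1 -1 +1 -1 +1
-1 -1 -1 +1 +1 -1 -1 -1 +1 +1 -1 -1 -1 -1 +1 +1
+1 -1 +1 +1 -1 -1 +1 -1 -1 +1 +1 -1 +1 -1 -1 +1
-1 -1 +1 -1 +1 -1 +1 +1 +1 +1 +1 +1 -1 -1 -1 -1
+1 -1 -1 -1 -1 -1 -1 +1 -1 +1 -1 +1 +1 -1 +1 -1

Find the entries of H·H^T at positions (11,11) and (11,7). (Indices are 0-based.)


Row 7 of H: [1, -1, -1, -1, -1, -1, -1, 1, -1, -1, 1, -1, -1, 1, -1, 1].
Row 11 of H: [1, -1, -1, -1, 1, 1, 1, -1, -1, 1, -1, 1, -1, 1, -1, 1].
(H·H^T)[11][11] = Σ_j H[11][j]·H[11][j] = (1)² + (-1)² + (-1)² + (-1)² + (1)² + (1)² + (1)² + (-1)² + (-1)² + (1)² + (-1)² + (1)² + (-1)² + (1)² + (-1)² + (1)² = 1 + 1 + 1 + 1 + 1 + 1 + 1 + 1 + 1 + 1 + 1 + 1 + 1 + 1 + 1 + 1 = 16.
(H·H^T)[11][7] = Σ_j H[11][j]·H[7][j] = (1)·(1) + (-1)·(-1) + (-1)·(-1) + (-1)·(-1) + (1)·(-1) + (1)·(-1) + (1)·(-1) + (-1)·(1) + (-1)·(-1) + (1)·(-1) + (-1)·(1) + (1)·(-1) + (-1)·(-1) + (1)·(1) + (-1)·(-1) + (1)·(1) = 1 + 1 + 1 + 1 + -1 + -1 + -1 + -1 + 1 + -1 + -1 + -1 + 1 + 1 + 1 + 1 = 2.
Rows 11 and 7 are not orthogonal (dot product = 2 ≠ 0), so H is not a Hadamard matrix.

(11,11) entry = 16; (11,7) entry = 2.


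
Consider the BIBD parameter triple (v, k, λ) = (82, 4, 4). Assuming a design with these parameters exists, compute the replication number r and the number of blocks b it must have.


Any 2-(v, k, λ) BIBD satisfies two necessary conditions:
  (i)  Each point sits in r blocks, and counting incidences through any fixed point gives r(k − 1) = λ(v − 1), so r = λ(v − 1)/(k − 1).
  (ii) Total incidences bk = vr, so b = vr/k.
Step 1: r = λ(v − 1)/(k − 1) = 4·(82 − 1)/(4 − 1) = 4·81/3 = 324/3 = 108.
Step 2: b = vr/k = 82·108/4 = 8856/4 = 2214.
Check integrality: r = 108 ∈ Z ✓, b = 2214 ∈ Z ✓.
(These identities are necessary conditions: they determine r and b for any design with these parameters, but do not by themselves prove that one exists.)

r = 108, b = 2214.


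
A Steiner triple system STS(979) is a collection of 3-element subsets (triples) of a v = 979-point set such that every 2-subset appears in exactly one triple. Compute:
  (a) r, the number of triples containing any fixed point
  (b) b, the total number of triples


An STS(v) is a 2-(v, 3, 1) BIBD: block size k = 3, λ = 1.
Replication: r(k − 1) = λ(v − 1) ⇒ r·2 = 979 − 1 = 978 ⇒ r = 489.
Block count: bk = vr ⇒ b·3 = 979·489 = 478731 ⇒ b = 159577.
(Check via b = v(v − 1)/6 = 979·978/6 = 957462/6 = 159577.)

r = 489, b = 159577.


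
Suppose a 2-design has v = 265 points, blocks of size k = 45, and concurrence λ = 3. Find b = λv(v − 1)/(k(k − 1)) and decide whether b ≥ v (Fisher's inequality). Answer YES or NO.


r = λ(v − 1)/(k − 1) = 3·264/44 = 18.
b = vr/k = 265·18/45 = 106.
Fisher's inequality: b ≥ v ⇔ 106 ≥ 265? NO.

NO


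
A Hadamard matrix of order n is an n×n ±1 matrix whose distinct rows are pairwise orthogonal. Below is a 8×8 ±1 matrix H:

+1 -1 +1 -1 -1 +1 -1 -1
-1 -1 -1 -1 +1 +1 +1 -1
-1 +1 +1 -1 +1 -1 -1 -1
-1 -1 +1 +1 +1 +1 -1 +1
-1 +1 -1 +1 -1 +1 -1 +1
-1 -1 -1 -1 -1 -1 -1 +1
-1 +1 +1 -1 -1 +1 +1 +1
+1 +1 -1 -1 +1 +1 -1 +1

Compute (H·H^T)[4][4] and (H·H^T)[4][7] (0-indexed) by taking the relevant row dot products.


Row 4 of H: [-1, 1, -1, 1, -1, 1, -1, 1].
Row 7 of H: [1, 1, -1, -1, 1, 1, -1, 1].
(H·H^T)[4][4] = Σ_j H[4][j]·H[4][j] = (-1)² + (1)² + (-1)² + (1)² + (-1)² + (1)² + (-1)² + (1)² = 1 + 1 + 1 + 1 + 1 + 1 + 1 + 1 = 8.
(H·H^T)[4][7] = Σ_j H[4][j]·H[7][j] = (-1)·(1) + (1)·(1) + (-1)·(-1) + (1)·(-1) + (-1)·(1) + (1)·(1) + (-1)·(-1) + (1)·(1) = -1 + 1 + 1 + -1 + -1 + 1 + 1 + 1 = 2.
Rows 4 and 7 are not orthogonal (dot product = 2 ≠ 0), so H is not a Hadamard matrix.

(4,4) entry = 8; (4,7) entry = 2.


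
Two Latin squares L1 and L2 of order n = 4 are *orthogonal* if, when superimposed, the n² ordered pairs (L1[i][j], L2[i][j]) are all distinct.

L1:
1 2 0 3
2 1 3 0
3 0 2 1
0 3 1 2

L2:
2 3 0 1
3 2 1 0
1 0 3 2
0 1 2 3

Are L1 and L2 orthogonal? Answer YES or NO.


Form the n² = 16 superimposed pairs (L1[i][j], L2[i][j]), row by row (rows and columns indexed from 0):
row 0: (1,2) (2,3) (0,0) (3,1)
row 1: (2,3) (1,2) (3,1) (0,0)
row 2: (3,1) (0,0) (2,3) (1,2)
row 3: (0,0) (3,1) (1,2) (2,3)
Orthogonality requires all 16 pairs distinct.
But the pair (2,3) repeats: cell (0,1) has L1 = 2, L2 = 3, and cell (1,0) has L1 = 2, L2 = 3.
A repeated pair means some other pair never occurs (only 4 distinct pairs out of 16), so the squares are not orthogonal.
Conclusion: NO.

NO


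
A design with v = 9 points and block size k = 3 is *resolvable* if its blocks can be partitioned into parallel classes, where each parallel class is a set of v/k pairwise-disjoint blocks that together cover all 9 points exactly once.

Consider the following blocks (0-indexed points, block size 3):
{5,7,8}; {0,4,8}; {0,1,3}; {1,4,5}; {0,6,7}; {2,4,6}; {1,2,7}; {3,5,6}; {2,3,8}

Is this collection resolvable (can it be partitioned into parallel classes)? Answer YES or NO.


v = 9, block size k = 3, number of blocks = 9.
For resolvability, blocks must partition into parallel classes of size v/k = 3.
Total blocks must therefore be a multiple of 3: 9 = 3·3 + 0 ⇒ divisible ✓.
Greedy packing gives 3 candidate class(es). Each should be a full parallel class (size 3, covers all 9 points).
  Class 1 (3 blocks): {5,7,8}; {0,1,3}; {2,4,6}. Points covered: [0, 1, 2, 3, 4, 5, 6, 7, 8].
  Class 2 (3 blocks): {0,4,8}; {1,2,7}; {3,5,6}. Points covered: [0, 1, 2, 3, 4, 5, 6, 7, 8].
  Class 3 (3 blocks): {1,4,5}; {0,6,7}; {2,3,8}. Points covered: [0, 1, 2, 3, 4, 5, 6, 7, 8].
All classes full (size 3)? YES. All classes cover every point? YES.
Resolvable? YES.

YES


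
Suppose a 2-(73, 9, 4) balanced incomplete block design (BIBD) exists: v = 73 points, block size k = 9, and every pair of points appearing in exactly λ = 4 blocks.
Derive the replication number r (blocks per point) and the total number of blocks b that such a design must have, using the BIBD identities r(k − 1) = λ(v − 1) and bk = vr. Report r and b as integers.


Any 2-(v, k, λ) BIBD satisfies two necessary conditions:
  (i)  Each point sits in r blocks, and counting incidences through any fixed point gives r(k − 1) = λ(v − 1), so r = λ(v − 1)/(k − 1).
  (ii) Total incidences bk = vr, so b = vr/k.
Step 1: r = λ(v − 1)/(k − 1) = 4·(73 − 1)/(9 − 1) = 4·72/8 = 288/8 = 36.
Step 2: b = vr/k = 73·36/9 = 2628/9 = 292.
Check integrality: r = 36 ∈ Z ✓, b = 292 ∈ Z ✓.
(These identities are necessary conditions: they determine r and b for any design with these parameters, but do not by themselves prove that one exists.)

r = 36, b = 292.


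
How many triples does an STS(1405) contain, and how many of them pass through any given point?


An STS(v) is a 2-(v, 3, 1) BIBD: block size k = 3, λ = 1.
Replication: r(k − 1) = λ(v − 1) ⇒ r·2 = 1405 − 1 = 1404 ⇒ r = 702.
Block count: b = v(v − 1)/6 = 1405·1404/6 = 1972620/6 = 328770.

r = 702, b = 328770.


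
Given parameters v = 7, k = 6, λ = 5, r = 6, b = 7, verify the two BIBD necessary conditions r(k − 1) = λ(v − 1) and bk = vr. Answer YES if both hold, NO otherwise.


Condition (i): r(k − 1) = 6·5 = 30; λ(v − 1) = 5·6 = 30. Match? YES.
Condition (ii): bk = 7·6 = 42; vr = 7·6 = 42. Match? YES.
Both conditions hold? YES.

YES


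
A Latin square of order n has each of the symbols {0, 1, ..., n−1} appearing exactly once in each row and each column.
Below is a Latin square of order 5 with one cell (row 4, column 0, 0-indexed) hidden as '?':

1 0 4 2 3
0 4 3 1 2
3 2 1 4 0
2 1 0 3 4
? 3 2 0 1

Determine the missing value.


Row 4 contains symbols [0, 1, 2, 3] — missing [4].
Column 0 contains symbols [0, 1, 2, 3] — missing [4].
The missing symbol must appear in both missing sets; intersection = [4].
Therefore the hidden value is 4.

Missing value = 4.


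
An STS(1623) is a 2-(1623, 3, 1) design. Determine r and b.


An STS(v) is a 2-(v, 3, 1) BIBD: block size k = 3, λ = 1.
Replication: r(k − 1) = λ(v − 1) ⇒ r·2 = 1623 − 1 = 1622 ⇒ r = 811.
Block count: bk = vr ⇒ b·3 = 1623·811 = 1316253 ⇒ b = 438751.

r = 811, b = 438751.


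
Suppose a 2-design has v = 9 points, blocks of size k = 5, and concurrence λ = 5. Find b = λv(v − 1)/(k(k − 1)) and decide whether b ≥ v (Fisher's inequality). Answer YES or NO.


b = λv(v − 1)/(k(k − 1)) = 5·9·8/(5·4) = 360/20 = 18.
Compare with v = 9: b ≥ v, so Fisher's inequality holds.

YES


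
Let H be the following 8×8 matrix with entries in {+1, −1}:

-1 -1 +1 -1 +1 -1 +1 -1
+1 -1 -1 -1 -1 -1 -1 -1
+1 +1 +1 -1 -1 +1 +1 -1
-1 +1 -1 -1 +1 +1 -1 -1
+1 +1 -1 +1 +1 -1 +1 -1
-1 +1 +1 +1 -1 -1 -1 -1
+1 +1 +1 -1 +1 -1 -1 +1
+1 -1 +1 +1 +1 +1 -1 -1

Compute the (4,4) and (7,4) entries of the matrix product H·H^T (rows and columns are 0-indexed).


Row 4 of H: [1, 1, -1, 1, 1, -1, 1, -1].
Row 7 of H: [1, -1, 1, 1, 1, 1, -1, -1].
(H·H^T)[4][4] = Σ_j H[4][j]·H[4][j] = (1)² + (1)² + (-1)² + (1)² + (1)² + (-1)² + (1)² + (-1)² = 1 + 1 + 1 + 1 + 1 + 1 + 1 + 1 = 8.
(H·H^T)[7][4] = Σ_j H[7][j]·H[4][j] = (1)·(1) + (-1)·(1) + (1)·(-1) + (1)·(1) + (1)·(1) + (1)·(-1) + (-1)·(1) + (-1)·(-1) = 1 + -1 + -1 + 1 + 1 + -1 + -1 + 1 = 0.
So rows 7 and 4 are orthogonal; the diagonal entry equals n = 8.

(4,4) entry = 8; (7,4) entry = 0.


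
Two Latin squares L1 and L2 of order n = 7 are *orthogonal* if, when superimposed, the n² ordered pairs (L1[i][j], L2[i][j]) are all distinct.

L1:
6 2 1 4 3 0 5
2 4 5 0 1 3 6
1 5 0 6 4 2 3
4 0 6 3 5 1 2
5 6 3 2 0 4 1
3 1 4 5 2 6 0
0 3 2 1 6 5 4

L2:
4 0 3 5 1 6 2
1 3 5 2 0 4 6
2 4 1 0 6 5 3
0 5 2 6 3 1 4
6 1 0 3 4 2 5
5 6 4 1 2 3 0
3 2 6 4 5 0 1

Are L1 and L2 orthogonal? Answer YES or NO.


Form the n² = 49 superimposed pairs (L1[i][j], L2[i][j]), row by row (rows and columns indexed from 0):
row 0: (6,4) (2,0) (1,3) (4,5) (3,1) (0,6) (5,2)
row 1: (2,1) (4,3) (5,5) (0,2) (1,0) (3,4) (6,6)
row 2: (1,2) (5,4) (0,1) (6,0) (4,6) (2,5) (3,3)
row 3: (4,0) (0,5) (6,2) (3,6) (5,3) (1,1) (2,4)
row 4: (5,6) (6,1) (3,0) (2,3) (0,4) (4,2) (1,5)
row 5: (3,5) (1,6) (4,4) (5,1) (2,2) (6,3) (0,0)
row 6: (0,3) (3,2) (2,6) (1,4) (6,5) (5,0) (4,1)
Orthogonality requires all 49 pairs distinct.
Check by first coordinate: for each symbol s of L1, list the L2 entries in the n cells where L1 = s; they must all differ.
  L1 = 0: L2 entries (in reading order) 6, 2, 1, 5, 4, 0, 3 — all 7 distinct ✓
  L1 = 1: L2 entries (in reading order) 3, 0, 2, 1, 5, 6, 4 — all 7 distinct ✓
  L1 = 2: L2 entries (in reading order) 0, 1, 5, 4, 3, 2, 6 — all 7 distinct ✓
  L1 = 3: L2 entries (in reading order) 1, 4, 3, 6, 0, 5, 2 — all 7 distinct ✓
  L1 = 4: L2 entries (in reading order) 5, 3, 6, 0, 2, 4, 1 — all 7 distinct ✓
  L1 = 5: L2 entries (in reading order) 2, 5, 4, 3, 6, 1, 0 — all 7 distinct ✓
  L1 = 6: L2 entries (in reading order) 4, 6, 0, 2, 1, 3, 5 — all 7 distinct ✓
Every symbol of L1 meets every symbol of L2 exactly once, so all 49 pairs are distinct (49 of 49).
Conclusion: YES.

YES


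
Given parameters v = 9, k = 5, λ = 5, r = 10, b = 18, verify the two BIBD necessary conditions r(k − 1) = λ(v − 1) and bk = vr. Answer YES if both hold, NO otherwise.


Condition (i): r(k − 1) = 10·4 = 40; λ(v − 1) = 5·8 = 40. Match? YES.
Condition (ii): bk = 18·5 = 90; vr = 9·10 = 90. Match? YES.
Both conditions hold? YES.

YES


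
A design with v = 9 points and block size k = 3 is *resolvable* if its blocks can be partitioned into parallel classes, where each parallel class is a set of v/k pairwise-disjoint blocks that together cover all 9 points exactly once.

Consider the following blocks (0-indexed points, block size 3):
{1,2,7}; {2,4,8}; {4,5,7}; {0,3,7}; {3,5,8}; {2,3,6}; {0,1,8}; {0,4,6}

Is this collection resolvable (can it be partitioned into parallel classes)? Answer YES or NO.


v = 9, block size k = 3, number of blocks = 8.
For resolvability, blocks must partition into parallel classes of size v/k = 3.
Total blocks must therefore be a multiple of 3: 8 = 3·2 + 2 ⇒ not divisible ✗.
Resolvable? NO.

NO


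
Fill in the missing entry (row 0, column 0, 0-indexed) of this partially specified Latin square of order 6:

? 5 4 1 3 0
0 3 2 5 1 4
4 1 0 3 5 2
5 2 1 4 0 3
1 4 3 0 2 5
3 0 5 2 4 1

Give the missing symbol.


Row 0 contains symbols [0, 1, 3, 4, 5] — missing [2].
Column 0 contains symbols [0, 1, 3, 4, 5] — missing [2].
The missing symbol must appear in both missing sets; intersection = [2].
Therefore the hidden value is 2.

Missing value = 2.


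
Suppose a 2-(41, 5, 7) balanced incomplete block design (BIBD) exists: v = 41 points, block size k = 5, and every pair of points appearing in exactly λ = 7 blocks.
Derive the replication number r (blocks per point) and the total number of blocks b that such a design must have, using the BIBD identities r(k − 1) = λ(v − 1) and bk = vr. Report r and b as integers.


Any 2-(v, k, λ) BIBD satisfies two necessary conditions:
  (i)  Each point sits in r blocks, and counting incidences through any fixed point gives r(k − 1) = λ(v − 1), so r = λ(v − 1)/(k − 1).
  (ii) Total incidences bk = vr, so b = vr/k.
Step 1: r = λ(v − 1)/(k − 1) = 7·(41 − 1)/(5 − 1) = 7·40/4 = 280/4 = 70.
Step 2: b = vr/k = 41·70/5 = 2870/5 = 574.
Check integrality: r = 70 ∈ Z ✓, b = 574 ∈ Z ✓.
(These identities are necessary conditions: they determine r and b for any design with these parameters, but do not by themselves prove that one exists.)

r = 70, b = 574.


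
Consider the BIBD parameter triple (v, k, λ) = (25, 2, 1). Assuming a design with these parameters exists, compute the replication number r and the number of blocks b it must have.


Any 2-(v, k, λ) BIBD satisfies two necessary conditions:
  (i)  Each point sits in r blocks, and counting incidences through any fixed point gives r(k − 1) = λ(v − 1), so r = λ(v − 1)/(k − 1).
  (ii) Total incidences bk = vr, so b = vr/k.
Step 1: r = λ(v − 1)/(k − 1) = 1·(25 − 1)/(2 − 1) = 1·24/1 = 24/1 = 24.
Step 2: b = vr/k = 25·24/2 = 600/2 = 300.
Check integrality: r = 24 ∈ Z ✓, b = 300 ∈ Z ✓.
(These identities are necessary conditions: they determine r and b for any design with these parameters, but do not by themselves prove that one exists.)

r = 24, b = 300.


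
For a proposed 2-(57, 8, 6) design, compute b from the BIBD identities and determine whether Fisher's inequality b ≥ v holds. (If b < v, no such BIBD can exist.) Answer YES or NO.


r = λ(v − 1)/(k − 1) = 6·56/7 = 48.
b = vr/k = 57·48/8 = 342.
Fisher's inequality: b ≥ v ⇔ 342 ≥ 57? YES.

YES


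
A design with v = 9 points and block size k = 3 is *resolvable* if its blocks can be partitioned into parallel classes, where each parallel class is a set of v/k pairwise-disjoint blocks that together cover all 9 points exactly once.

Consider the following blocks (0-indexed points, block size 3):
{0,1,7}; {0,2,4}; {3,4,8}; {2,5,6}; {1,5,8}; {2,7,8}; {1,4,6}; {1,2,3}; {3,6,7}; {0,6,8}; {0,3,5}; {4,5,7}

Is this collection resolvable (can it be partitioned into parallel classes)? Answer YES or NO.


v = 9, block size k = 3, number of blocks = 12.
For resolvability, blocks must partition into parallel classes of size v/k = 3.
Total blocks must therefore be a multiple of 3: 12 = 3·4 + 0 ⇒ divisible ✓.
Greedy packing gives 4 candidate class(es). Each should be a full parallel class (size 3, covers all 9 points).
  Class 1 (3 blocks): {0,1,7}; {3,4,8}; {2,5,6}. Points covered: [0, 1, 2, 3, 4, 5, 6, 7, 8].
  Class 2 (3 blocks): {0,2,4}; {1,5,8}; {3,6,7}. Points covered: [0, 1, 2, 3, 4, 5, 6, 7, 8].
  Class 3 (3 blocks): {2,7,8}; {1,4,6}; {0,3,5}. Points covered: [0, 1, 2, 3, 4, 5, 6, 7, 8].
  Class 4 (3 blocks): {1,2,3}; {0,6,8}; {4,5,7}. Points covered: [0, 1, 2, 3, 4, 5, 6, 7, 8].
All classes full (size 3)? YES. All classes cover every point? YES.
Resolvable? YES.

YES


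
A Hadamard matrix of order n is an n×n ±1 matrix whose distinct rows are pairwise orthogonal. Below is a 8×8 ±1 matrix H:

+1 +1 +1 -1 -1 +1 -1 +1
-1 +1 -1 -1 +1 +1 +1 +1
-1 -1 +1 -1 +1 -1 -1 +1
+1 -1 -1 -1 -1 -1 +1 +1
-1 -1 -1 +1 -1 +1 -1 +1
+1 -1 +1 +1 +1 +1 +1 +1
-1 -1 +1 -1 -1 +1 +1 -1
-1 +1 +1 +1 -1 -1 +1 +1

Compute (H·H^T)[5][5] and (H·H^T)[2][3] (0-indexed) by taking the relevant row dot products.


Row 2 of H: [-1, -1, 1, -1, 1, -1, -1, 1].
Row 3 of H: [1, -1, -1, -1, -1, -1, 1, 1].
Row 5 of H: [1, -1, 1, 1, 1, 1, 1, 1].
(H·H^T)[5][5] = Σ_j H[5][j]·H[5][j] = (1)² + (-1)² + (1)² + (1)² + (1)² + (1)² + (1)² + (1)² = 1 + 1 + 1 + 1 + 1 + 1 + 1 + 1 = 8.
(H·H^T)[2][3] = Σ_j H[2][j]·H[3][j] = (-1)·(1) + (-1)·(-1) + (1)·(-1) + (-1)·(-1) + (1)·(-1) + (-1)·(-1) + (-1)·(1) + (1)·(1) = -1 + 1 + -1 + 1 + -1 + 1 + -1 + 1 = 0.
So rows 2 and 3 are orthogonal; the diagonal entry equals n = 8.

(5,5) entry = 8; (2,3) entry = 0.


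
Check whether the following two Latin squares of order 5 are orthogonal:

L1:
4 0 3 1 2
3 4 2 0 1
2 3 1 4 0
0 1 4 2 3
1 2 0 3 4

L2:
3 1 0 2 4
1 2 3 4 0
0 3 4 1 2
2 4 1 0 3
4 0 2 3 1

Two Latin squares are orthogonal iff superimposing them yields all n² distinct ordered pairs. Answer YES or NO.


Form the n² = 25 superimposed pairs (L1[i][j], L2[i][j]), row by row (rows and columns indexed from 0):
row 0: (4,3) (0,1) (3,0) (1,2) (2,4)
row 1: (3,1) (4,2) (2,3) (0,4) (1,0)
row 2: (2,0) (3,3) (1,4) (4,1) (0,2)
row 3: (0,2) (1,4) (4,1) (2,0) (3,3)
row 4: (1,4) (2,0) (0,2) (3,3) (4,1)
Orthogonality requires all 25 pairs distinct.
But the pair (0,2) repeats: cell (2,4) has L1 = 0, L2 = 2, and cell (3,0) has L1 = 0, L2 = 2.
A repeated pair means some other pair never occurs (only 15 distinct pairs out of 25), so the squares are not orthogonal.
Conclusion: NO.

NO


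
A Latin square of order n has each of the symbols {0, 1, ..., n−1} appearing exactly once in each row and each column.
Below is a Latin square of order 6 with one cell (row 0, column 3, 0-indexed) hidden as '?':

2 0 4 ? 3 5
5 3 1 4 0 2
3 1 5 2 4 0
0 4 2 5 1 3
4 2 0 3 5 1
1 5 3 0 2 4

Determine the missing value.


Row 0 contains symbols [0, 2, 3, 4, 5] — missing [1].
Column 3 contains symbols [0, 2, 3, 4, 5] — missing [1].
The missing symbol must appear in both missing sets; intersection = [1].
Therefore the hidden value is 1.

Missing value = 1.


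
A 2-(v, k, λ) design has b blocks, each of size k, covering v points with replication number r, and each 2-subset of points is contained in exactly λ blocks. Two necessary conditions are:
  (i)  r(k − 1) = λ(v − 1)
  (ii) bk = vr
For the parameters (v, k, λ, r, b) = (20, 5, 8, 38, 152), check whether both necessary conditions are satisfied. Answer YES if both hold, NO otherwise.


Condition (i): r(k − 1) = 38·4 = 152; λ(v − 1) = 8·19 = 152. Match? YES.
Condition (ii): bk = 152·5 = 760; vr = 20·38 = 760. Match? YES.
Both conditions hold? YES.

YES


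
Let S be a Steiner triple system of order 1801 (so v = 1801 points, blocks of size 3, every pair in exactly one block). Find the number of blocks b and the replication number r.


An STS(v) is a 2-(v, 3, 1) BIBD: block size k = 3, λ = 1.
Replication: r(k − 1) = λ(v − 1) ⇒ r·2 = 1801 − 1 = 1800 ⇒ r = 900.
Block count: bk = vr ⇒ b·3 = 1801·900 = 1620900 ⇒ b = 540300.
(Check via b = v(v − 1)/6 = 1801·1800/6 = 3241800/6 = 540300.)

r = 900, b = 540300.


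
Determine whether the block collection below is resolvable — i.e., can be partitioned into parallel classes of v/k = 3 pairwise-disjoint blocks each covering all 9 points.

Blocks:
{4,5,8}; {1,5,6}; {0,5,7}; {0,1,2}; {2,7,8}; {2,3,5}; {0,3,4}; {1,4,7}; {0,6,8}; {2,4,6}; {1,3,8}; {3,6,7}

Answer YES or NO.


v = 9, block size k = 3, number of blocks = 12.
For resolvability, blocks must partition into parallel classes of size v/k = 3.
Total blocks must therefore be a multiple of 3: 12 = 3·4 + 0 ⇒ divisible ✓.
Greedy packing gives 4 candidate class(es). Each should be a full parallel class (size 3, covers all 9 points).
  Class 1 (3 blocks): {4,5,8}; {0,1,2}; {3,6,7}. Points covered: [0, 1, 2, 3, 4, 5, 6, 7, 8].
  Class 2 (3 blocks): {1,5,6}; {2,7,8}; {0,3,4}. Points covered: [0, 1, 2, 3, 4, 5, 6, 7, 8].
  Class 3 (3 blocks): {0,5,7}; {2,4,6}; {1,3,8}. Points covered: [0, 1, 2, 3, 4, 5, 6, 7, 8].
  Class 4 (3 blocks): {2,3,5}; {1,4,7}; {0,6,8}. Points covered: [0, 1, 2, 3, 4, 5, 6, 7, 8].
All classes full (size 3)? YES. All classes cover every point? YES.
Resolvable? YES.

YES


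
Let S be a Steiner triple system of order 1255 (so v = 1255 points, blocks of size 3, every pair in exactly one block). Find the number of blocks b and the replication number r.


An STS(v) is a 2-(v, 3, 1) BIBD: block size k = 3, λ = 1.
Replication: r(k − 1) = λ(v − 1) ⇒ r·2 = 1255 − 1 = 1254 ⇒ r = 627.
Block count: b = v(v − 1)/6 = 1255·1254/6 = 1573770/6 = 262295.

r = 627, b = 262295.


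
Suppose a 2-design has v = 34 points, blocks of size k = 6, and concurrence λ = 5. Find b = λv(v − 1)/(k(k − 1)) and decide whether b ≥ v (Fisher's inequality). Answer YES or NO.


b = λv(v − 1)/(k(k − 1)) = 5·34·33/(6·5) = 5610/30 = 187.
Compare with v = 34: b ≥ v, so Fisher's inequality holds.

YES


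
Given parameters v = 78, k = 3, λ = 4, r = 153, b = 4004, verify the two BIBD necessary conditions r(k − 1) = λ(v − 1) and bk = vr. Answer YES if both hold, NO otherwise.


Condition (i): r(k − 1) = 153·2 = 306; λ(v − 1) = 4·77 = 308. Match? NO.
Condition (ii): bk = 4004·3 = 12012; vr = 78·153 = 11934. Match? NO.
Both conditions hold? NO.

NO


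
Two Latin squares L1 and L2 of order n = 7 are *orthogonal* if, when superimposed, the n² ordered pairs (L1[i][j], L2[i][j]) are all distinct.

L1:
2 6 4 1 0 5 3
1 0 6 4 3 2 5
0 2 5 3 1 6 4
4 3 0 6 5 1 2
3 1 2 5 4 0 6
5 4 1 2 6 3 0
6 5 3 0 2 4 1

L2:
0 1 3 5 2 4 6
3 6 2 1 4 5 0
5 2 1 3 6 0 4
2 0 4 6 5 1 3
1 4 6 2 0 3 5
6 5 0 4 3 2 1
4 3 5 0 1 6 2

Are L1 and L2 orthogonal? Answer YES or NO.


Form the n² = 49 superimposed pairs (L1[i][j], L2[i][j]), row by row (rows and columns indexed from 0):
row 0: (2,0) (6,1) (4,3) (1,5) (0,2) (5,4) (3,6)
row 1: (1,3) (0,6) (6,2) (4,1) (3,4) (2,5) (5,0)
row 2: (0,5) (2,2) (5,1) (3,3) (1,6) (6,0) (4,4)
row 3: (4,2) (3,0) (0,4) (6,6) (5,5) (1,1) (2,3)
row 4: (3,1) (1,4) (2,6) (5,2) (4,0) (0,3) (6,5)
row 5: (5,6) (4,5) (1,0) (2,4) (6,3) (3,2) (0,1)
row 6: (6,4) (5,3) (3,5) (0,0) (2,1) (4,6) (1,2)
Orthogonality requires all 49 pairs distinct.
Check by first coordinate: for each symbol s of L1, list the L2 entries in the n cells where L1 = s; they must all differ.
  L1 = 0: L2 entries (in reading order) 2, 6, 5, 4, 3, 1, 0 — all 7 distinct ✓
  L1 = 1: L2 entries (in reading order) 5, 3, 6, 1, 4, 0, 2 — all 7 distinct ✓
  L1 = 2: L2 entries (in reading order) 0, 5, 2, 3, 6, 4, 1 — all 7 distinct ✓
  L1 = 3: L2 entries (in reading order) 6, 4, 3, 0, 1, 2, 5 — all 7 distinct ✓
  L1 = 4: L2 entries (in reading order) 3, 1, 4, 2, 0, 5, 6 — all 7 distinct ✓
  L1 = 5: L2 entries (in reading order) 4, 0, 1, 5, 2, 6, 3 — all 7 distinct ✓
  L1 = 6: L2 entries (in reading order) 1, 2, 0, 6, 5, 3, 4 — all 7 distinct ✓
Every symbol of L1 meets every symbol of L2 exactly once, so all 49 pairs are distinct (49 of 49).
Conclusion: YES.

YES


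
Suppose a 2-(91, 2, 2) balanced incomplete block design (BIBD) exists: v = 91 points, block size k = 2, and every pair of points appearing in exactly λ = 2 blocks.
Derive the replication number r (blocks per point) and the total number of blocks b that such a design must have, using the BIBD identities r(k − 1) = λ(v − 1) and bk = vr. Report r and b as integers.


Any 2-(v, k, λ) BIBD satisfies two necessary conditions:
  (i)  Each point sits in r blocks, and counting incidences through any fixed point gives r(k − 1) = λ(v − 1), so r = λ(v − 1)/(k − 1).
  (ii) Total incidences bk = vr, so b = vr/k.
Step 1: r = λ(v − 1)/(k − 1) = 2·(91 − 1)/(2 − 1) = 2·90/1 = 180/1 = 180.
Step 2: b = vr/k = 91·180/2 = 16380/2 = 8190.
Check integrality: r = 180 ∈ Z ✓, b = 8190 ∈ Z ✓.
(These identities are necessary conditions: they determine r and b for any design with these parameters, but do not by themselves prove that one exists.)

r = 180, b = 8190.


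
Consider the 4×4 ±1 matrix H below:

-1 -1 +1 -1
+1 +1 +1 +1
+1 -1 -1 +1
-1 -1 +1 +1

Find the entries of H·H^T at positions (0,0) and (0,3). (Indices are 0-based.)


Row 0 of H: [-1, -1, 1, -1].
Row 3 of H: [-1, -1, 1, 1].
(H·H^T)[0][0] = Σ_j H[0][j]·H[0][j] = (-1)² + (-1)² + (1)² + (-1)² = 1 + 1 + 1 + 1 = 4.
(H·H^T)[0][3] = Σ_j H[0][j]·H[3][j] = (-1)·(-1) + (-1)·(-1) + (1)·(1) + (-1)·(1) = 1 + 1 + 1 + -1 = 2.
Rows 0 and 3 are not orthogonal (dot product = 2 ≠ 0), so H is not a Hadamard matrix.

(0,0) entry = 4; (0,3) entry = 2.


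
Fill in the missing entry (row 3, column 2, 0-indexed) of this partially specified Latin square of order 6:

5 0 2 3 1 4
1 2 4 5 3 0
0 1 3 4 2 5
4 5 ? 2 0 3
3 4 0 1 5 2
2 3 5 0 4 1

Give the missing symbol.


Row 3 contains symbols [0, 2, 3, 4, 5] — missing [1].
Column 2 contains symbols [0, 2, 3, 4, 5] — missing [1].
The missing symbol must appear in both missing sets; intersection = [1].
Therefore the hidden value is 1.

Missing value = 1.


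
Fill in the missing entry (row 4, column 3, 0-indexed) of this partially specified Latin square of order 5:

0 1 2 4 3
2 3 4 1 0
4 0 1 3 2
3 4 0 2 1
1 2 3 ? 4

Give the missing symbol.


Row 4 contains symbols [1, 2, 3, 4] — missing [0].
Column 3 contains symbols [1, 2, 3, 4] — missing [0].
The missing symbol must appear in both missing sets; intersection = [0].
Therefore the hidden value is 0.

Missing value = 0.


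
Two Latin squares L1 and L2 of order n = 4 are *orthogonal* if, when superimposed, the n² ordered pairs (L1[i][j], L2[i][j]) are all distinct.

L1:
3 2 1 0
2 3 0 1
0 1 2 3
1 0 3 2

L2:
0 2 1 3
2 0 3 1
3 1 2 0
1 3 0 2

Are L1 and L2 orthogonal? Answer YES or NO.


Form the n² = 16 superimposed pairs (L1[i][j], L2[i][j]), row by row (rows and columns indexed from 0):
row 0: (3,0) (2,2) (1,1) (0,3)
row 1: (2,2) (3,0) (0,3) (1,1)
row 2: (0,3) (1,1) (2,2) (3,0)
row 3: (1,1) (0,3) (3,0) (2,2)
Orthogonality requires all 16 pairs distinct.
But the pair (2,2) repeats: cell (0,1) has L1 = 2, L2 = 2, and cell (1,0) has L1 = 2, L2 = 2.
A repeated pair means some other pair never occurs (only 4 distinct pairs out of 16), so the squares are not orthogonal.
Conclusion: NO.

NO


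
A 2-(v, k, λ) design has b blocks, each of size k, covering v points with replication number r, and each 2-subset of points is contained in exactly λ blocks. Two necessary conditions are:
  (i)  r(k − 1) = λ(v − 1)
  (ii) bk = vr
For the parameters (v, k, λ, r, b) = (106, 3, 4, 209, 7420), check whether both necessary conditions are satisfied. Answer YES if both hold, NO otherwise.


Condition (i): r(k − 1) = 209·2 = 418; λ(v − 1) = 4·105 = 420. Match? NO.
Condition (ii): bk = 7420·3 = 22260; vr = 106·209 = 22154. Match? NO.
Both conditions hold? NO.

NO


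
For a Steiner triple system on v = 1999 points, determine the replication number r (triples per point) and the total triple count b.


An STS(v) is a 2-(v, 3, 1) BIBD: block size k = 3, λ = 1.
Replication: r(k − 1) = λ(v − 1) ⇒ r·2 = 1999 − 1 = 1998 ⇒ r = 999.
Block count: bk = vr ⇒ b·3 = 1999·999 = 1997001 ⇒ b = 665667.
(Check via b = v(v − 1)/6 = 1999·1998/6 = 3994002/6 = 665667.)

r = 999, b = 665667.


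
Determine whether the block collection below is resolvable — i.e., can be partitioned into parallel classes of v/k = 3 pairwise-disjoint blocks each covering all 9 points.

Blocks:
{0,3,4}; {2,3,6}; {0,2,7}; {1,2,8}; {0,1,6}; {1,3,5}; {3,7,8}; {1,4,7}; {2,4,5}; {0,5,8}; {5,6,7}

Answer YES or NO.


v = 9, block size k = 3, number of blocks = 11.
For resolvability, blocks must partition into parallel classes of size v/k = 3.
Total blocks must therefore be a multiple of 3: 11 = 3·3 + 2 ⇒ not divisible ✗.
Resolvable? NO.

NO
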